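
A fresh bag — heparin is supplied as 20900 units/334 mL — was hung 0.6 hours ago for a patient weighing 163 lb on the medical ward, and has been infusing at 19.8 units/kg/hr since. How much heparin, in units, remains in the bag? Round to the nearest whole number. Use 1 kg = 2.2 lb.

Weight = 163 lb ÷ 2.2 lb/kg = 74.09091 kg
Dose = 19.8 units/kg/hr × 74.09091 kg = 1467 units/hr
Concentration = 20900 units ÷ 334 mL = 62.57485 units/mL
Rate = 1467 units/hr ÷ 62.57485 units/mL = 23.44392 mL/hr
Volume infused = 23.44392 mL/hr × 0.6 hr = 14.06635 mL
Volume remaining = 334 − 14.06635 = 319.9336 mL
Drug remaining = 319.9336 mL × 62.57485 units/mL = 20019.8 units

20020 units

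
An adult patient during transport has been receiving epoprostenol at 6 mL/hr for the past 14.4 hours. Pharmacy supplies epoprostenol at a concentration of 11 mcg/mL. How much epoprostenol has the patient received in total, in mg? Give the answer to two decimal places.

0.95 mg

Concentration = 11 mcg/mL = 11000 ng/mL
Drug rate = 6 mL/hr × 11000 ng/mL = 66000 ng/hr
Total = 66000 ng/hr × 14.4 hr = 950400 ng = 0.9504 mg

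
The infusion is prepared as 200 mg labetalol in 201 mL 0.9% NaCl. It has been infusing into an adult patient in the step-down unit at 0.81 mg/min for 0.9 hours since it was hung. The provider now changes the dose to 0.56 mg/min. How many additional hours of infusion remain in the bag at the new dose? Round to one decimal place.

Initial rate:
0.81 mg/min × 60 min/hr = 48.6 mg/hr
Concentration = 200 mg ÷ 201 mL = 0.9950249 mg/mL
Rate = 48.6 mg/hr ÷ 0.9950249 mg/mL = 48.843 mL/hr
Volume infused so far = 48.843 mL/hr × 0.9 hr = 43.9587 mL
Volume remaining = 201 − 43.9587 = 157.0413 mL
New rate:
0.56 mg/min × 60 min/hr = 33.6 mg/hr
Rate = 33.6 mg/hr ÷ 0.9950249 mg/mL = 33.768 mL/hr
Time remaining = 157.0413 mL ÷ 33.768 mL/hr = 4.650595 hr

4.7 hours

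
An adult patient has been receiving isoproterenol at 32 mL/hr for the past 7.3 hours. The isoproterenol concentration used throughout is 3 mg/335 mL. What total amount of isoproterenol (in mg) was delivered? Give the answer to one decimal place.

Concentration = 3 mg ÷ 335 mL = 0.008955224 mg/mL = 8.955224 mcg/mL
Drug rate = 32 mL/hr × 8.955224 mcg/mL = 286.5672 mcg/hr
Total = 286.5672 mcg/hr × 7.3 hr = 2091.94 mcg = 2.09194 mg

2.1 mg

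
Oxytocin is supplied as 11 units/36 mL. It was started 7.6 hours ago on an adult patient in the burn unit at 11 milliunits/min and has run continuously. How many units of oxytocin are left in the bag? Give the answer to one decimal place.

11 milliunits/min × 60 min/hr = 660 milliunits/hr
Concentration = 11 units ÷ 36 mL = 0.3055556 units/mL = 305.5556 milliunits/mL
Rate = 660 milliunits/hr ÷ 305.5556 milliunits/mL = 2.16 mL/hr
Volume infused = 2.16 mL/hr × 7.6 hr = 16.416 mL
Volume remaining = 36 − 16.416 = 19.584 mL
Drug remaining = 19.584 mL × 305.5556 milliunits/mL = 5984 milliunits = 5.984 units

6.0 units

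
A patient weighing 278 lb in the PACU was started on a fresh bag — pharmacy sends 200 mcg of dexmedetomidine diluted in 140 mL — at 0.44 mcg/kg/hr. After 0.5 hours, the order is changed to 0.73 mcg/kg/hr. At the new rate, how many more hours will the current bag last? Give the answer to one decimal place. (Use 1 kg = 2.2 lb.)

1.9 hours

Initial rate:
Weight = 278 lb ÷ 2.2 lb/kg = 126.3636 kg
Dose = 0.44 mcg/kg/hr × 126.3636 kg = 55.6 mcg/hr
Concentration = 200 mcg ÷ 140 mL = 1.428571 mcg/mL
Rate = 55.6 mcg/hr ÷ 1.428571 mcg/mL = 38.92 mL/hr
Volume infused so far = 38.92 mL/hr × 0.5 hr = 19.46 mL
Volume remaining = 140 − 19.46 = 120.54 mL
New rate:
Dose = 0.73 mcg/kg/hr × 126.3636 kg = 92.24545 mcg/hr
Rate = 92.24545 mcg/hr ÷ 1.428571 mcg/mL = 64.57182 mL/hr
Time remaining = 120.54 mL ÷ 64.57182 mL/hr = 1.866759 hr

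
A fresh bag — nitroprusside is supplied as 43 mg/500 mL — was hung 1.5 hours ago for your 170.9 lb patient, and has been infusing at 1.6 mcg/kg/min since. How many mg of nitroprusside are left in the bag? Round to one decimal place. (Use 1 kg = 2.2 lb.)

31.8 mg

Weight = 170.9 lb ÷ 2.2 lb/kg = 77.68182 kg
Dose = 1.6 mcg/kg/min × 77.68182 kg = 124.2909 mcg/min
124.2909 mcg/min × 60 min/hr = 7457.455 mcg/hr
Concentration = 43 mg ÷ 500 mL = 0.086 mg/mL = 86 mcg/mL
Rate = 7457.455 mcg/hr ÷ 86 mcg/mL = 86.71459 mL/hr
Volume infused = 86.71459 mL/hr × 1.5 hr = 130.0719 mL
Volume remaining = 500 − 130.0719 = 369.9281 mL
Drug remaining = 369.9281 mL × 86 mcg/mL = 31813.82 mcg = 31.81382 mg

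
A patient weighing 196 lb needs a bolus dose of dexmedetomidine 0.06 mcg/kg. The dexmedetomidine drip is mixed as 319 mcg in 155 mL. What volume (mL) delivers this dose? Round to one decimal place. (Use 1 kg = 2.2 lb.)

2.6 mL

Weight = 196 lb ÷ 2.2 lb/kg = 89.09091 kg
Dose = 0.06 mcg/kg × 89.09091 kg = 5.345455 mcg
Concentration = 319 mcg ÷ 155 mL = 2.058065 mcg/mL
Volume = 5.345455 mcg ÷ 2.058065 mcg/mL = 2.597321 mL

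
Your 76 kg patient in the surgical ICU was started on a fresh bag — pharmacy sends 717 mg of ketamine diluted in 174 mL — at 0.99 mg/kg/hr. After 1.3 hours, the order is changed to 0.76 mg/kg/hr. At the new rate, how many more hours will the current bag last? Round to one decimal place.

Initial rate:
Dose = 0.99 mg/kg/hr × 76 kg = 75.24 mg/hr
Concentration = 717 mg ÷ 174 mL = 4.12069 mg/mL
Rate = 75.24 mg/hr ÷ 4.12069 mg/mL = 18.25908 mL/hr
Volume infused so far = 18.25908 mL/hr × 1.3 hr = 23.7368 mL
Volume remaining = 174 − 23.7368 = 150.2632 mL
New rate:
Dose = 0.76 mg/kg/hr × 76 kg = 57.76 mg/hr
Rate = 57.76 mg/hr ÷ 4.12069 mg/mL = 14.01707 mL/hr
Time remaining = 150.2632 mL ÷ 14.01707 mL/hr = 10.72001 hr

10.7 hours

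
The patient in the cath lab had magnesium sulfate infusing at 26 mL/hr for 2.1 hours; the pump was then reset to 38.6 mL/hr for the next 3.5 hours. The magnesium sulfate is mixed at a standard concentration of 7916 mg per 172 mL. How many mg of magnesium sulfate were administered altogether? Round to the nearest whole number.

8731 mg

Concentration = 7916 mg ÷ 172 mL = 46.02326 mg/mL
Stage 1: 26 mL/hr × 2.1 hr = 54.6 mL → 54.6 mL × 46.02326 mg/mL = 2512.87 mg
Stage 2: 38.6 mL/hr × 3.5 hr = 135.1 mL → 135.1 mL × 46.02326 mg/mL = 6217.742 mg
Total = 2512.87 + 6217.742 = 8730.612 mg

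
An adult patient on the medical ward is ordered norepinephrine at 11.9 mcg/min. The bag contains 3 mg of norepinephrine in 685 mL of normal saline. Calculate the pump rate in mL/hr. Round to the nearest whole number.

163 mL/hr

11.9 mcg/min × 60 min/hr = 714 mcg/hr
Concentration = 3 mg ÷ 685 mL = 0.004379562 mg/mL = 4.379562 mcg/mL
Rate = 714 mcg/hr ÷ 4.379562 mcg/mL = 163.03 mL/hr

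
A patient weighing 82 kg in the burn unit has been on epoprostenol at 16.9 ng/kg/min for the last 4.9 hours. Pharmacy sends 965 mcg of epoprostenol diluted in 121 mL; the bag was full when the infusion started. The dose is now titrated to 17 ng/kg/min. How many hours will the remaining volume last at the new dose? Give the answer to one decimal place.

Initial rate:
Dose = 16.9 ng/kg/min × 82 kg = 1385.8 ng/min
1385.8 ng/min × 60 min/hr = 83148 ng/hr
Concentration = 965 mcg ÷ 121 mL = 7.975207 mcg/mL = 7975.207 ng/mL
Rate = 83148 ng/hr ÷ 7975.207 ng/mL = 10.42581 mL/hr
Volume infused so far = 10.42581 mL/hr × 4.9 hr = 51.08648 mL
Volume remaining = 121 − 51.08648 = 69.91352 mL
New rate:
Dose = 17 ng/kg/min × 82 kg = 1394 ng/min
1394 ng/min × 60 min/hr = 83640 ng/hr
Rate = 83640 ng/hr ÷ 7975.207 ng/mL = 10.4875 mL/hr
Time remaining = 69.91352 mL ÷ 10.4875 mL/hr = 6.666365 hr

6.7 hours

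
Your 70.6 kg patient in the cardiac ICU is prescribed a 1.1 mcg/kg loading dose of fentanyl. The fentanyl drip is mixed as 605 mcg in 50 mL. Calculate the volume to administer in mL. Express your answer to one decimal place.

6.4 mL

Dose = 1.1 mcg/kg × 70.6 kg = 77.66 mcg
Concentration = 605 mcg ÷ 50 mL = 12.1 mcg/mL
Volume = 77.66 mcg ÷ 12.1 mcg/mL = 6.418182 mL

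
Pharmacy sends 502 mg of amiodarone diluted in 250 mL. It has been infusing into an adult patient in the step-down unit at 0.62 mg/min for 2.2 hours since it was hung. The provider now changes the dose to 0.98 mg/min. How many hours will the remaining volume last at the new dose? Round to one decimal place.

Initial rate:
0.62 mg/min × 60 min/hr = 37.2 mg/hr
Concentration = 502 mg ÷ 250 mL = 2.008 mg/mL
Rate = 37.2 mg/hr ÷ 2.008 mg/mL = 18.5259 mL/hr
Volume infused so far = 18.5259 mL/hr × 2.2 hr = 40.75697 mL
Volume remaining = 250 − 40.75697 = 209.243 mL
New rate:
0.98 mg/min × 60 min/hr = 58.8 mg/hr
Rate = 58.8 mg/hr ÷ 2.008 mg/mL = 29.28287 mL/hr
Time remaining = 209.243 mL ÷ 29.28287 mL/hr = 7.145578 hr

7.1 hours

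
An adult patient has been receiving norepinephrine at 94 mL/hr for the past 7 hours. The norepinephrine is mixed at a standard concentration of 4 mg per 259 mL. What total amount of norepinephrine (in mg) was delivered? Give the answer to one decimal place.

Concentration = 4 mg ÷ 259 mL = 0.01544402 mg/mL = 15.44402 mcg/mL
Drug rate = 94 mL/hr × 15.44402 mcg/mL = 1451.737 mcg/hr
Total = 1451.737 mcg/hr × 7 hr = 10162.16 mcg = 10.16216 mg

10.2 mg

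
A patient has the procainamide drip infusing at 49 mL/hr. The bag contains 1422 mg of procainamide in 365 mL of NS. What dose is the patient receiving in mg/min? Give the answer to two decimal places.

Concentration = 1422 mg ÷ 365 mL = 3.89589 mg/mL
Drug rate = 49 mL/hr × 3.89589 mg/mL = 190.8986 mg/hr
190.8986 mg/hr ÷ 60 min/hr = 3.181644 mg/min

3.18 mg/min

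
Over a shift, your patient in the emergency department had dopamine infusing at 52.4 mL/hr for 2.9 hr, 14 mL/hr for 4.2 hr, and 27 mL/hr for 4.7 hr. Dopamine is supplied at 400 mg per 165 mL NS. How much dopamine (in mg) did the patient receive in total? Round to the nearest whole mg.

819 mg

Concentration = 400 mg ÷ 165 mL = 2.424242 mg/mL
Stage 1: 52.4 mL/hr × 2.9 hr = 151.96 mL → 151.96 mL × 2.424242 mg/mL = 368.3879 mg
Stage 2: 14 mL/hr × 4.2 hr = 58.8 mL → 58.8 mL × 2.424242 mg/mL = 142.5455 mg
Stage 3: 27 mL/hr × 4.7 hr = 126.9 mL → 126.9 mL × 2.424242 mg/mL = 307.6364 mg
Total = 368.3879 + 142.5455 + 307.6364 = 818.5697 mg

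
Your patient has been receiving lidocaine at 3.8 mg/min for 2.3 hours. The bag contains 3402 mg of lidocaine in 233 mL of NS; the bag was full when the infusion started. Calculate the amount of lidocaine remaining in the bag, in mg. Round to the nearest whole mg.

3.8 mg/min × 60 min/hr = 228 mg/hr
Concentration = 3402 mg ÷ 233 mL = 14.60086 mg/mL
Rate = 228 mg/hr ÷ 14.60086 mg/mL = 15.61552 mL/hr
Volume infused = 15.61552 mL/hr × 2.3 hr = 35.9157 mL
Volume remaining = 233 − 35.9157 = 197.0843 mL
Drug remaining = 197.0843 mL × 14.60086 mg/mL = 2877.6 mg

2878 mg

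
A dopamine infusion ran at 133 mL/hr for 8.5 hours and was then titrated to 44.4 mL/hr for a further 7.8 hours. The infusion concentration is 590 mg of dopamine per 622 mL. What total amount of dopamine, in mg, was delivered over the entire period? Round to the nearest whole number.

1401 mg

Concentration = 590 mg ÷ 622 mL = 0.9485531 mg/mL
Stage 1: 133 mL/hr × 8.5 hr = 1130.5 mL → 1130.5 mL × 0.9485531 mg/mL = 1072.339 mg
Stage 2: 44.4 mL/hr × 7.8 hr = 346.32 mL → 346.32 mL × 0.9485531 mg/mL = 328.5029 mg
Total = 1072.339 + 328.5029 = 1400.842 mg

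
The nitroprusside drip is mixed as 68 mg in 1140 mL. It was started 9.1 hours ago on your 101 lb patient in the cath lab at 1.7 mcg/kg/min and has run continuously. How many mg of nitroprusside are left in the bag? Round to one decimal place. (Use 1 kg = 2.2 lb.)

Weight = 101 lb ÷ 2.2 lb/kg = 45.90909 kg
Dose = 1.7 mcg/kg/min × 45.90909 kg = 78.04545 mcg/min
78.04545 mcg/min × 60 min/hr = 4682.727 mcg/hr
Concentration = 68 mg ÷ 1140 mL = 0.05964912 mg/mL = 59.64912 mcg/mL
Rate = 4682.727 mcg/hr ÷ 59.64912 mcg/mL = 78.50455 mL/hr
Volume infused = 78.50455 mL/hr × 9.1 hr = 714.3914 mL
Volume remaining = 1140 − 714.3914 = 425.6086 mL
Drug remaining = 425.6086 mL × 59.64912 mcg/mL = 25387.18 mcg = 25.38718 mg

25.4 mg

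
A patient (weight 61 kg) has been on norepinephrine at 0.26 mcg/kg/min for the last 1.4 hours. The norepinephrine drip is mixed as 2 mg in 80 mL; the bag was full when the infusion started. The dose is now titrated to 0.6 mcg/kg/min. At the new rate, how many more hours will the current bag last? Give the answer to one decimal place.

Initial rate:
Dose = 0.26 mcg/kg/min × 61 kg = 15.86 mcg/min
15.86 mcg/min × 60 min/hr = 951.6 mcg/hr
Concentration = 2 mg ÷ 80 mL = 0.025 mg/mL = 25 mcg/mL
Rate = 951.6 mcg/hr ÷ 25 mcg/mL = 38.064 mL/hr
Volume infused so far = 38.064 mL/hr × 1.4 hr = 53.2896 mL
Volume remaining = 80 − 53.2896 = 26.7104 mL
New rate:
Dose = 0.6 mcg/kg/min × 61 kg = 36.6 mcg/min
36.6 mcg/min × 60 min/hr = 2196 mcg/hr
Rate = 2196 mcg/hr ÷ 25 mcg/mL = 87.84 mL/hr
Time remaining = 26.7104 mL ÷ 87.84 mL/hr = 0.3040801 hr

0.3 hours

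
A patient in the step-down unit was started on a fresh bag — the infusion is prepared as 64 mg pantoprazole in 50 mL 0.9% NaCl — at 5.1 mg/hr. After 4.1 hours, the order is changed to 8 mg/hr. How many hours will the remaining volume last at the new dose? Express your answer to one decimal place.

Initial rate:
Concentration = 64 mg ÷ 50 mL = 1.28 mg/mL
Rate = 5.1 mg/hr ÷ 1.28 mg/mL = 3.984375 mL/hr
Volume infused so far = 3.984375 mL/hr × 4.1 hr = 16.33594 mL
Volume remaining = 50 − 16.33594 = 33.66406 mL
New rate:
Rate = 8 mg/hr ÷ 1.28 mg/mL = 6.25 mL/hr
Time remaining = 33.66406 mL ÷ 6.25 mL/hr = 5.38625 hr

5.4 hours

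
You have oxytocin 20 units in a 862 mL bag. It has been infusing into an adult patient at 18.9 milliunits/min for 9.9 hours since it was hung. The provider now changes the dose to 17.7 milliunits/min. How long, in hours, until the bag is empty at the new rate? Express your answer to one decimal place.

Initial rate:
18.9 milliunits/min × 60 min/hr = 1134 milliunits/hr
Concentration = 20 units ÷ 862 mL = 0.02320186 units/mL = 23.20186 milliunits/mL
Rate = 1134 milliunits/hr ÷ 23.20186 milliunits/mL = 48.8754 mL/hr
Volume infused so far = 48.8754 mL/hr × 9.9 hr = 483.8665 mL
Volume remaining = 862 − 483.8665 = 378.1335 mL
New rate:
17.7 milliunits/min × 60 min/hr = 1062 milliunits/hr
Rate = 1062 milliunits/hr ÷ 23.20186 milliunits/mL = 45.7722 mL/hr
Time remaining = 378.1335 mL ÷ 45.7722 mL/hr = 8.261205 hr

8.3 hours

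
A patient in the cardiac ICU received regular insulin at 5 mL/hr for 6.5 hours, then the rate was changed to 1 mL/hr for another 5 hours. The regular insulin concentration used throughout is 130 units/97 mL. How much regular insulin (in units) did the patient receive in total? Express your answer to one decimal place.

50.3 units

Concentration = 130 units ÷ 97 mL = 1.340206 units/mL
Stage 1: 5 mL/hr × 6.5 hr = 32.5 mL → 32.5 mL × 1.340206 units/mL = 43.5567 units
Stage 2: 1 mL/hr × 5 hr = 5 mL → 5 mL × 1.340206 units/mL = 6.701031 units
Total = 43.5567 + 6.701031 = 50.25773 units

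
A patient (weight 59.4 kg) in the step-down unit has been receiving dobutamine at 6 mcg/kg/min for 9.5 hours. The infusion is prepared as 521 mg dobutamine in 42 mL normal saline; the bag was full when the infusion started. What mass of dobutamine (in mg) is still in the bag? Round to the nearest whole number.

Dose = 6 mcg/kg/min × 59.4 kg = 356.4 mcg/min
356.4 mcg/min × 60 min/hr = 21384 mcg/hr
Concentration = 521 mg ÷ 42 mL = 12.40476 mg/mL = 12404.76 mcg/mL
Rate = 21384 mcg/hr ÷ 12404.76 mcg/mL = 1.723854 mL/hr
Volume infused = 1.723854 mL/hr × 9.5 hr = 16.37661 mL
Volume remaining = 42 − 16.37661 = 25.62339 mL
Drug remaining = 25.62339 mL × 12404.76 mcg/mL = 317852 mcg = 317.852 mg

318 mg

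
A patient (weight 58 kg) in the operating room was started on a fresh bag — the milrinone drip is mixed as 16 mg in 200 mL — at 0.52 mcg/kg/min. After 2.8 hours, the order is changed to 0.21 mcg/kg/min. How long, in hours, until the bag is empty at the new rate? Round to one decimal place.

15.0 hours

Initial rate:
Dose = 0.52 mcg/kg/min × 58 kg = 30.16 mcg/min
30.16 mcg/min × 60 min/hr = 1809.6 mcg/hr
Concentration = 16 mg ÷ 200 mL = 0.08 mg/mL = 80 mcg/mL
Rate = 1809.6 mcg/hr ÷ 80 mcg/mL = 22.62 mL/hr
Volume infused so far = 22.62 mL/hr × 2.8 hr = 63.336 mL
Volume remaining = 200 − 63.336 = 136.664 mL
New rate:
Dose = 0.21 mcg/kg/min × 58 kg = 12.18 mcg/min
12.18 mcg/min × 60 min/hr = 730.8 mcg/hr
Rate = 730.8 mcg/hr ÷ 80 mcg/mL = 9.135 mL/hr
Time remaining = 136.664 mL ÷ 9.135 mL/hr = 14.96048 hr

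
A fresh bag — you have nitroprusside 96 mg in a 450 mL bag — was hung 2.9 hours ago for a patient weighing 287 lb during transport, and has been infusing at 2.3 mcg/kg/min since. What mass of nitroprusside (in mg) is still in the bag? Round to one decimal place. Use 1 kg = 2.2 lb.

43.8 mg

Weight = 287 lb ÷ 2.2 lb/kg = 130.4545 kg
Dose = 2.3 mcg/kg/min × 130.4545 kg = 300.0455 mcg/min
300.0455 mcg/min × 60 min/hr = 18002.73 mcg/hr
Concentration = 96 mg ÷ 450 mL = 0.2133333 mg/mL = 213.3333 mcg/mL
Rate = 18002.73 mcg/hr ÷ 213.3333 mcg/mL = 84.38778 mL/hr
Volume infused = 84.38778 mL/hr × 2.9 hr = 244.7246 mL
Volume remaining = 450 − 244.7246 = 205.2754 mL
Drug remaining = 205.2754 mL × 213.3333 mcg/mL = 43792.09 mcg = 43.79209 mg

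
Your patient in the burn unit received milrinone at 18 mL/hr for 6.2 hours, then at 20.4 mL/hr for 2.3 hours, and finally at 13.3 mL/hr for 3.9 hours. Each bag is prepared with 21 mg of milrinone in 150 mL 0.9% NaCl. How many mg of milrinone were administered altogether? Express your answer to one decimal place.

29.5 mg

Concentration = 21 mg ÷ 150 mL = 0.14 mg/mL
Stage 1: 18 mL/hr × 6.2 hr = 111.6 mL → 111.6 mL × 0.14 mg/mL = 15.624 mg
Stage 2: 20.4 mL/hr × 2.3 hr = 46.92 mL → 46.92 mL × 0.14 mg/mL = 6.5688 mg
Stage 3: 13.3 mL/hr × 3.9 hr = 51.87 mL → 51.87 mL × 0.14 mg/mL = 7.2618 mg
Total = 15.624 + 6.5688 + 7.2618 = 29.4546 mg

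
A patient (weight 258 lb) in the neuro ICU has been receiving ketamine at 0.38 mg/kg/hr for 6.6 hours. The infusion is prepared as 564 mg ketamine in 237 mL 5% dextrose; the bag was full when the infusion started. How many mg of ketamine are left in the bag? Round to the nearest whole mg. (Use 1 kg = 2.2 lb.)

Weight = 258 lb ÷ 2.2 lb/kg = 117.2727 kg
Dose = 0.38 mg/kg/hr × 117.2727 kg = 44.56364 mg/hr
Concentration = 564 mg ÷ 237 mL = 2.379747 mg/mL
Rate = 44.56364 mg/hr ÷ 2.379747 mg/mL = 18.72621 mL/hr
Volume infused = 18.72621 mL/hr × 6.6 hr = 123.593 mL
Volume remaining = 237 − 123.593 = 113.407 mL
Drug remaining = 113.407 mL × 2.379747 mg/mL = 269.88 mg

270 mg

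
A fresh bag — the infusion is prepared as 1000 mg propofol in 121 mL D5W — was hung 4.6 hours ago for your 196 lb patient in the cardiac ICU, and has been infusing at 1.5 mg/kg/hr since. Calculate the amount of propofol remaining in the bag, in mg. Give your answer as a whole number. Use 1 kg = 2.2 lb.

Weight = 196 lb ÷ 2.2 lb/kg = 89.09091 kg
Dose = 1.5 mg/kg/hr × 89.09091 kg = 133.6364 mg/hr
Concentration = 1000 mg ÷ 121 mL = 8.264463 mg/mL
Rate = 133.6364 mg/hr ÷ 8.264463 mg/mL = 16.17 mL/hr
Volume infused = 16.17 mL/hr × 4.6 hr = 74.382 mL
Volume remaining = 121 − 74.382 = 46.618 mL
Drug remaining = 46.618 mL × 8.264463 mg/mL = 385.2727 mg

385 mg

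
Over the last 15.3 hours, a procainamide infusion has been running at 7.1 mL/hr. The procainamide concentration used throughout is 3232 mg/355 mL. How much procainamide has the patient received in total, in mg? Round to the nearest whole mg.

989 mg

Concentration = 3232 mg ÷ 355 mL = 9.104225 mg/mL
Drug rate = 7.1 mL/hr × 9.104225 mg/mL = 64.64 mg/hr
Total = 64.64 mg/hr × 15.3 hr = 988.992 mg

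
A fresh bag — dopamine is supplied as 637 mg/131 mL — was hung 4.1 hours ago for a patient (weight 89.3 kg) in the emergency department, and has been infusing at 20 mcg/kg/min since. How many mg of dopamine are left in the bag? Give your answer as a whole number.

Dose = 20 mcg/kg/min × 89.3 kg = 1786 mcg/min
1786 mcg/min × 60 min/hr = 107160 mcg/hr
Concentration = 637 mg ÷ 131 mL = 4.862595 mg/mL = 4862.595 mcg/mL
Rate = 107160 mcg/hr ÷ 4862.595 mcg/mL = 22.03761 mL/hr
Volume infused = 22.03761 mL/hr × 4.1 hr = 90.35422 mL
Volume remaining = 131 − 90.35422 = 40.64578 mL
Drug remaining = 40.64578 mL × 4862.595 mcg/mL = 197644 mcg = 197.644 mg

198 mg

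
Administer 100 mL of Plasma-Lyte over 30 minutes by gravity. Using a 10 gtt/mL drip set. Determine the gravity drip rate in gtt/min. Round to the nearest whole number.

100 mL ÷ (30 min) = 3.333333 mL/min
3.333333 mL/min × 10 gtt/mL = 33.33333 gtt/min

33 gtt/min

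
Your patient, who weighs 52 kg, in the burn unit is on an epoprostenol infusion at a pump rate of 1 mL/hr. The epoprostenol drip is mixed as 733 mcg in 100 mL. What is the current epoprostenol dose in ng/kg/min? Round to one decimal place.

2.3 ng/kg/min

Concentration = 733 mcg ÷ 100 mL = 7.33 mcg/mL = 7330 ng/mL
Drug rate = 1 mL/hr × 7330 ng/mL = 7330 ng/hr
7330 ng/hr ÷ 60 min/hr = 122.1667 ng/min
122.1667 ng/min ÷ 52 kg = 2.349359 ng/kg/min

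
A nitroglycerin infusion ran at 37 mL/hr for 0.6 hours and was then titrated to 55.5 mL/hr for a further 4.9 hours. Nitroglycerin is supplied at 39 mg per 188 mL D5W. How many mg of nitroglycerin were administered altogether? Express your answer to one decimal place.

Concentration = 39 mg ÷ 188 mL = 0.2074468 mg/mL
Stage 1: 37 mL/hr × 0.6 hr = 22.2 mL → 22.2 mL × 0.2074468 mg/mL = 4.605319 mg
Stage 2: 55.5 mL/hr × 4.9 hr = 271.95 mL → 271.95 mL × 0.2074468 mg/mL = 56.41516 mg
Total = 4.605319 + 56.41516 = 61.02048 mg

61.0 mg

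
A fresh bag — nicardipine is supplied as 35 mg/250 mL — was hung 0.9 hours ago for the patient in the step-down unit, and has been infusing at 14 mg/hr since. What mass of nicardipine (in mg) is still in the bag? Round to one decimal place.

Concentration = 35 mg ÷ 250 mL = 0.14 mg/mL
Rate = 14 mg/hr ÷ 0.14 mg/mL = 100 mL/hr
Volume infused = 100 mL/hr × 0.9 hr = 90 mL
Volume remaining = 250 − 90 = 160 mL
Drug remaining = 160 mL × 0.14 mg/mL = 22.4 mg

22.4 mg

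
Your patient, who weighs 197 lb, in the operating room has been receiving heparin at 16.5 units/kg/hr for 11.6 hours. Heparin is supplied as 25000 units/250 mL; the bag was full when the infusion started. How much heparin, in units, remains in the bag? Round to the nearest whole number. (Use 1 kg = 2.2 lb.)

7861 units

Weight = 197 lb ÷ 2.2 lb/kg = 89.54545 kg
Dose = 16.5 units/kg/hr × 89.54545 kg = 1477.5 units/hr
Concentration = 25000 units ÷ 250 mL = 100 units/mL
Rate = 1477.5 units/hr ÷ 100 units/mL = 14.775 mL/hr
Volume infused = 14.775 mL/hr × 11.6 hr = 171.39 mL
Volume remaining = 250 − 171.39 = 78.61 mL
Drug remaining = 78.61 mL × 100 units/mL = 7861 units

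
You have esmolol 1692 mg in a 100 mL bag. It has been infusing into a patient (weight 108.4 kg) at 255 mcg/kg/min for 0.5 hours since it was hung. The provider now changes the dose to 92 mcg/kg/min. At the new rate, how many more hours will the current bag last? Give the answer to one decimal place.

1.4 hours

Initial rate:
Dose = 255 mcg/kg/min × 108.4 kg = 27642 mcg/min
27642 mcg/min × 60 min/hr = 1658520 mcg/hr
Concentration = 1692 mg ÷ 100 mL = 16.92 mg/mL = 16920 mcg/mL
Rate = 1658520 mcg/hr ÷ 16920 mcg/mL = 98.02128 mL/hr
Volume infused so far = 98.02128 mL/hr × 0.5 hr = 49.01064 mL
Volume remaining = 100 − 49.01064 = 50.98936 mL
New rate:
Dose = 92 mcg/kg/min × 108.4 kg = 9972.8 mcg/min
9972.8 mcg/min × 60 min/hr = 598368 mcg/hr
Rate = 598368 mcg/hr ÷ 16920 mcg/mL = 35.36454 mL/hr
Time remaining = 50.98936 mL ÷ 35.36454 mL/hr = 1.441822 hr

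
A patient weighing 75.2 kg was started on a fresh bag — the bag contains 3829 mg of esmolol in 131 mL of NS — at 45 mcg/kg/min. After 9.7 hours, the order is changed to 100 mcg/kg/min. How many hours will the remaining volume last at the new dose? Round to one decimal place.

Initial rate:
Dose = 45 mcg/kg/min × 75.2 kg = 3384 mcg/min
3384 mcg/min × 60 min/hr = 203040 mcg/hr
Concentration = 3829 mg ÷ 131 mL = 29.22901 mg/mL = 29229.01 mcg/mL
Rate = 203040 mcg/hr ÷ 29229.01 mcg/mL = 6.946524 mL/hr
Volume infused so far = 6.946524 mL/hr × 9.7 hr = 67.38128 mL
Volume remaining = 131 − 67.38128 = 63.61872 mL
New rate:
Dose = 100 mcg/kg/min × 75.2 kg = 7520 mcg/min
7520 mcg/min × 60 min/hr = 451200 mcg/hr
Rate = 451200 mcg/hr ÷ 29229.01 mcg/mL = 15.43672 mL/hr
Time remaining = 63.61872 mL ÷ 15.43672 mL/hr = 4.121259 hr

4.1 hours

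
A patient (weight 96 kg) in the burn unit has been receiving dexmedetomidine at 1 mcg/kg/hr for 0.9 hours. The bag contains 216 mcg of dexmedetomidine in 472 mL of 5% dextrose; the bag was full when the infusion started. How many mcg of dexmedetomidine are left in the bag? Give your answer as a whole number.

Dose = 1 mcg/kg/hr × 96 kg = 96 mcg/hr
Concentration = 216 mcg ÷ 472 mL = 0.4576271 mcg/mL
Rate = 96 mcg/hr ÷ 0.4576271 mcg/mL = 209.7778 mL/hr
Volume infused = 209.7778 mL/hr × 0.9 hr = 188.8 mL
Volume remaining = 472 − 188.8 = 283.2 mL
Drug remaining = 283.2 mL × 0.4576271 mcg/mL = 129.6 mcg

130 mcg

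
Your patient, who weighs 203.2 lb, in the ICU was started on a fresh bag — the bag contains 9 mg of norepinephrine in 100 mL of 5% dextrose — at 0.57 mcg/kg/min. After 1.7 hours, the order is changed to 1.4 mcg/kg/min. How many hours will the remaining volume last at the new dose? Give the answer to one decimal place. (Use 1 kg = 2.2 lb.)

0.5 hours

Initial rate:
Weight = 203.2 lb ÷ 2.2 lb/kg = 92.36364 kg
Dose = 0.57 mcg/kg/min × 92.36364 kg = 52.64727 mcg/min
52.64727 mcg/min × 60 min/hr = 3158.836 mcg/hr
Concentration = 9 mg ÷ 100 mL = 0.09 mg/mL = 90 mcg/mL
Rate = 3158.836 mcg/hr ÷ 90 mcg/mL = 35.09818 mL/hr
Volume infused so far = 35.09818 mL/hr × 1.7 hr = 59.66691 mL
Volume remaining = 100 − 59.66691 = 40.33309 mL
New rate:
Dose = 1.4 mcg/kg/min × 92.36364 kg = 129.3091 mcg/min
129.3091 mcg/min × 60 min/hr = 7758.545 mcg/hr
Rate = 7758.545 mcg/hr ÷ 90 mcg/mL = 86.20606 mL/hr
Time remaining = 40.33309 mL ÷ 86.20606 mL/hr = 0.4678684 hr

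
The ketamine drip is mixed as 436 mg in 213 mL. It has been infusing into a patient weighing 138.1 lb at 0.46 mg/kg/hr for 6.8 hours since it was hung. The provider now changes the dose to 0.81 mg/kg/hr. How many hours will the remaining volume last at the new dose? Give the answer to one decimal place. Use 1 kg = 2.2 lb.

Initial rate:
Weight = 138.1 lb ÷ 2.2 lb/kg = 62.77273 kg
Dose = 0.46 mg/kg/hr × 62.77273 kg = 28.87545 mg/hr
Concentration = 436 mg ÷ 213 mL = 2.046948 mg/mL
Rate = 28.87545 mg/hr ÷ 2.046948 mg/mL = 14.10659 mL/hr
Volume infused so far = 14.10659 mL/hr × 6.8 hr = 95.92479 mL
Volume remaining = 213 − 95.92479 = 117.0752 mL
New rate:
Dose = 0.81 mg/kg/hr × 62.77273 kg = 50.84591 mg/hr
Rate = 50.84591 mg/hr ÷ 2.046948 mg/mL = 24.83986 mL/hr
Time remaining = 117.0752 mL ÷ 24.83986 mL/hr = 4.713199 hr

4.7 hours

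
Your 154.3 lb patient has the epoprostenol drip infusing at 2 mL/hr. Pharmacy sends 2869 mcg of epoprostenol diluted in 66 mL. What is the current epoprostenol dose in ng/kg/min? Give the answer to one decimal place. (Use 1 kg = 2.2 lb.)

20.7 ng/kg/min

Weight = 154.3 lb ÷ 2.2 lb/kg = 70.13636 kg
Concentration = 2869 mcg ÷ 66 mL = 43.4697 mcg/mL = 43469.7 ng/mL
Drug rate = 2 mL/hr × 43469.7 ng/mL = 86939.39 ng/hr
86939.39 ng/hr ÷ 60 min/hr = 1448.99 ng/min
1448.99 ng/min ÷ 70.13636 kg = 20.65961 ng/kg/min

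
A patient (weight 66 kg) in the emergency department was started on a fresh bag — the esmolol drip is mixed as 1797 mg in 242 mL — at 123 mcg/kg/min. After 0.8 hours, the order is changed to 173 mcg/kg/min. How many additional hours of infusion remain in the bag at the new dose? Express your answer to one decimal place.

Initial rate:
Dose = 123 mcg/kg/min × 66 kg = 8118 mcg/min
8118 mcg/min × 60 min/hr = 487080 mcg/hr
Concentration = 1797 mg ÷ 242 mL = 7.42562 mg/mL = 7425.62 mcg/mL
Rate = 487080 mcg/hr ÷ 7425.62 mcg/mL = 65.59452 mL/hr
Volume infused so far = 65.59452 mL/hr × 0.8 hr = 52.47562 mL
Volume remaining = 242 − 52.47562 = 189.5244 mL
New rate:
Dose = 173 mcg/kg/min × 66 kg = 11418 mcg/min
11418 mcg/min × 60 min/hr = 685080 mcg/hr
Rate = 685080 mcg/hr ÷ 7425.62 mcg/mL = 92.25896 mL/hr
Time remaining = 189.5244 mL ÷ 92.25896 mL/hr = 2.054265 hr

2.1 hours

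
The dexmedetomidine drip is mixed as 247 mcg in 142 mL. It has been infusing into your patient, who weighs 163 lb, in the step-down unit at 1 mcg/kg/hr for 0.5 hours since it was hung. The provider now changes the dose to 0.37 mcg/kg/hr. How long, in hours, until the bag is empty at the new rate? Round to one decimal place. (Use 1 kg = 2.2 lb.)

7.7 hours

Initial rate:
Weight = 163 lb ÷ 2.2 lb/kg = 74.09091 kg
Dose = 1 mcg/kg/hr × 74.09091 kg = 74.09091 mcg/hr
Concentration = 247 mcg ÷ 142 mL = 1.739437 mcg/mL
Rate = 74.09091 mcg/hr ÷ 1.739437 mcg/mL = 42.59477 mL/hr
Volume infused so far = 42.59477 mL/hr × 0.5 hr = 21.29739 mL
Volume remaining = 142 − 21.29739 = 120.7026 mL
New rate:
Dose = 0.37 mcg/kg/hr × 74.09091 kg = 27.41364 mcg/hr
Rate = 27.41364 mcg/hr ÷ 1.739437 mcg/mL = 15.76007 mL/hr
Time remaining = 120.7026 mL ÷ 15.76007 mL/hr = 7.658763 hr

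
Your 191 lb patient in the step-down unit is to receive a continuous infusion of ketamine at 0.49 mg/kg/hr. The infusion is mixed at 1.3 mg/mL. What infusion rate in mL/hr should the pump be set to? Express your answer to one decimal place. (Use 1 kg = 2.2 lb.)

32.7 mL/hr

Weight = 191 lb ÷ 2.2 lb/kg = 86.81818 kg
Dose = 0.49 mg/kg/hr × 86.81818 kg = 42.54091 mg/hr
Rate = 42.54091 mg/hr ÷ 1.3 mg/mL = 32.72378 mL/hr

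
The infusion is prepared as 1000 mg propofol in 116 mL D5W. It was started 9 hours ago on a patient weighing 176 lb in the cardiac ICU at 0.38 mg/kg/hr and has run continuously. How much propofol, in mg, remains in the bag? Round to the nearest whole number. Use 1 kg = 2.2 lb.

726 mg

Weight = 176 lb ÷ 2.2 lb/kg = 80 kg
Dose = 0.38 mg/kg/hr × 80 kg = 30.4 mg/hr
Concentration = 1000 mg ÷ 116 mL = 8.62069 mg/mL
Rate = 30.4 mg/hr ÷ 8.62069 mg/mL = 3.5264 mL/hr
Volume infused = 3.5264 mL/hr × 9 hr = 31.7376 mL
Volume remaining = 116 − 31.7376 = 84.2624 mL
Drug remaining = 84.2624 mL × 8.62069 mg/mL = 726.4 mg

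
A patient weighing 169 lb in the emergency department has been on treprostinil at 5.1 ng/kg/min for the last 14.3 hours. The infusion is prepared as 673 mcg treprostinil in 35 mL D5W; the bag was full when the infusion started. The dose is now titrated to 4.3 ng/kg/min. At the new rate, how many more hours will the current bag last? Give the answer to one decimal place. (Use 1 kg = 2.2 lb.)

17.0 hours

Initial rate:
Weight = 169 lb ÷ 2.2 lb/kg = 76.81818 kg
Dose = 5.1 ng/kg/min × 76.81818 kg = 391.7727 ng/min
391.7727 ng/min × 60 min/hr = 23506.36 ng/hr
Concentration = 673 mcg ÷ 35 mL = 19.22857 mcg/mL = 19228.57 ng/mL
Rate = 23506.36 ng/hr ÷ 19228.57 ng/mL = 1.222471 mL/hr
Volume infused so far = 1.222471 mL/hr × 14.3 hr = 17.48133 mL
Volume remaining = 35 − 17.48133 = 17.51867 mL
New rate:
Dose = 4.3 ng/kg/min × 76.81818 kg = 330.3182 ng/min
330.3182 ng/min × 60 min/hr = 19819.09 ng/hr
Rate = 19819.09 ng/hr ÷ 19228.57 ng/mL = 1.030711 mL/hr
Time remaining = 17.51867 mL ÷ 1.030711 mL/hr = 16.99669 hr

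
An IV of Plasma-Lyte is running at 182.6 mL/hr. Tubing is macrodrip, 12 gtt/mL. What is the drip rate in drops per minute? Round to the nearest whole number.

37 gtt/min

182.6 mL/hr ÷ 60 min/hr = 3.043333 mL/min
3.043333 mL/min × 12 gtt/mL = 36.52 gtt/min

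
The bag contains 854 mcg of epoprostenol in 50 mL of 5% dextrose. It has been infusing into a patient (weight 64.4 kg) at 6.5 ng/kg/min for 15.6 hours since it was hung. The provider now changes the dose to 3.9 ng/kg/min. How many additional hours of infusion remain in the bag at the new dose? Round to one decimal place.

30.7 hours

Initial rate:
Dose = 6.5 ng/kg/min × 64.4 kg = 418.6 ng/min
418.6 ng/min × 60 min/hr = 25116 ng/hr
Concentration = 854 mcg ÷ 50 mL = 17.08 mcg/mL = 17080 ng/mL
Rate = 25116 ng/hr ÷ 17080 ng/mL = 1.470492 mL/hr
Volume infused so far = 1.470492 mL/hr × 15.6 hr = 22.93967 mL
Volume remaining = 50 − 22.93967 = 27.06033 mL
New rate:
Dose = 3.9 ng/kg/min × 64.4 kg = 251.16 ng/min
251.16 ng/min × 60 min/hr = 15069.6 ng/hr
Rate = 15069.6 ng/hr ÷ 17080 ng/mL = 0.8822951 mL/hr
Time remaining = 27.06033 mL ÷ 0.8822951 mL/hr = 30.67038 hr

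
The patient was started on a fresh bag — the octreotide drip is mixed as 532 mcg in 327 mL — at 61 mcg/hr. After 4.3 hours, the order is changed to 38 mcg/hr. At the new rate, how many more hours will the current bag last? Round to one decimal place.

Initial rate:
Concentration = 532 mcg ÷ 327 mL = 1.626911 mcg/mL
Rate = 61 mcg/hr ÷ 1.626911 mcg/mL = 37.49436 mL/hr
Volume infused so far = 37.49436 mL/hr × 4.3 hr = 161.2258 mL
Volume remaining = 327 − 161.2258 = 165.7742 mL
New rate:
Rate = 38 mcg/hr ÷ 1.626911 mcg/mL = 23.35714 mL/hr
Time remaining = 165.7742 mL ÷ 23.35714 mL/hr = 7.097368 hr

7.1 hours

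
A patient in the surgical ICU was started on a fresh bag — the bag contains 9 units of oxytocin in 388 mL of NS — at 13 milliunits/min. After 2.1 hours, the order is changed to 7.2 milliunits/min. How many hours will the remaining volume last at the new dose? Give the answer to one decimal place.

17.0 hours

Initial rate:
13 milliunits/min × 60 min/hr = 780 milliunits/hr
Concentration = 9 units ÷ 388 mL = 0.02319588 units/mL = 23.19588 milliunits/mL
Rate = 780 milliunits/hr ÷ 23.19588 milliunits/mL = 33.62667 mL/hr
Volume infused so far = 33.62667 mL/hr × 2.1 hr = 70.616 mL
Volume remaining = 388 − 70.616 = 317.384 mL
New rate:
7.2 milliunits/min × 60 min/hr = 432 milliunits/hr
Rate = 432 milliunits/hr ÷ 23.19588 milliunits/mL = 18.624 mL/hr
Time remaining = 317.384 mL ÷ 18.624 mL/hr = 17.04167 hr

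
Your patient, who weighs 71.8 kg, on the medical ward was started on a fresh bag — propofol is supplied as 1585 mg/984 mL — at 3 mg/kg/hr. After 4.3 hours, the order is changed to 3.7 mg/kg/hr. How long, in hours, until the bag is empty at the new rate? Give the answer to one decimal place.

2.5 hours

Initial rate:
Dose = 3 mg/kg/hr × 71.8 kg = 215.4 mg/hr
Concentration = 1585 mg ÷ 984 mL = 1.610772 mg/mL
Rate = 215.4 mg/hr ÷ 1.610772 mg/mL = 133.7247 mL/hr
Volume infused so far = 133.7247 mL/hr × 4.3 hr = 575.0161 mL
Volume remaining = 984 − 575.0161 = 408.9839 mL
New rate:
Dose = 3.7 mg/kg/hr × 71.8 kg = 265.66 mg/hr
Rate = 265.66 mg/hr ÷ 1.610772 mg/mL = 164.9271 mL/hr
Time remaining = 408.9839 mL ÷ 164.9271 mL/hr = 2.479786 hr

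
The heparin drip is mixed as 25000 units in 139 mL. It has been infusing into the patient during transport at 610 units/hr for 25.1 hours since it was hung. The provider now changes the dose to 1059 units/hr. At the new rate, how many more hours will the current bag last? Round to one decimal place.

Initial rate:
Concentration = 25000 units ÷ 139 mL = 179.8561 units/mL
Rate = 610 units/hr ÷ 179.8561 units/mL = 3.3916 mL/hr
Volume infused so far = 3.3916 mL/hr × 25.1 hr = 85.12916 mL
Volume remaining = 139 − 85.12916 = 53.87084 mL
New rate:
Rate = 1059 units/hr ÷ 179.8561 units/mL = 5.88804 mL/hr
Time remaining = 53.87084 mL ÷ 5.88804 mL/hr = 9.149197 hr

9.1 hours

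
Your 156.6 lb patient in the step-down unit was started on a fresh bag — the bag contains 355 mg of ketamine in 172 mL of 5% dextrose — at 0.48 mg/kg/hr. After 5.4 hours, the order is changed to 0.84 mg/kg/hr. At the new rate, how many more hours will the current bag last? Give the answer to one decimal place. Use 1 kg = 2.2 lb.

2.9 hours

Initial rate:
Weight = 156.6 lb ÷ 2.2 lb/kg = 71.18182 kg
Dose = 0.48 mg/kg/hr × 71.18182 kg = 34.16727 mg/hr
Concentration = 355 mg ÷ 172 mL = 2.063953 mg/mL
Rate = 34.16727 mg/hr ÷ 2.063953 mg/mL = 16.55428 mL/hr
Volume infused so far = 16.55428 mL/hr × 5.4 hr = 89.39313 mL
Volume remaining = 172 − 89.39313 = 82.60687 mL
New rate:
Dose = 0.84 mg/kg/hr × 71.18182 kg = 59.79273 mg/hr
Rate = 59.79273 mg/hr ÷ 2.063953 mg/mL = 28.97 mL/hr
Time remaining = 82.60687 mL ÷ 28.97 mL/hr = 2.851463 hr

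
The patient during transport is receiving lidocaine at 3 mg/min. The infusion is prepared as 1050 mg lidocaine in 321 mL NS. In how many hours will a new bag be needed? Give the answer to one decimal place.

5.8 hours

3 mg/min × 60 min/hr = 180 mg/hr
Concentration = 1050 mg ÷ 321 mL = 3.271028 mg/mL
Rate = 180 mg/hr ÷ 3.271028 mg/mL = 55.02857 mL/hr
Duration = 321 mL ÷ 55.02857 mL/hr = 5.833333 hr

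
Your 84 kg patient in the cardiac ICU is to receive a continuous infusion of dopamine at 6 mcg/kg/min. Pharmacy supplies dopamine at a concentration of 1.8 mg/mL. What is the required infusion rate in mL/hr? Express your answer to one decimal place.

16.8 mL/hr

Dose = 6 mcg/kg/min × 84 kg = 504 mcg/min
504 mcg/min × 60 min/hr = 30240 mcg/hr
Concentration = 1.8 mg/mL = 1800 mcg/mL
Rate = 30240 mcg/hr ÷ 1800 mcg/mL = 16.8 mL/hr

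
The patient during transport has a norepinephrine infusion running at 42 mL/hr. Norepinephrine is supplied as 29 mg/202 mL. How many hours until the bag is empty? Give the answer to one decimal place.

Duration = 202 mL ÷ 42 mL/hr = 4.809524 hr

4.8 hours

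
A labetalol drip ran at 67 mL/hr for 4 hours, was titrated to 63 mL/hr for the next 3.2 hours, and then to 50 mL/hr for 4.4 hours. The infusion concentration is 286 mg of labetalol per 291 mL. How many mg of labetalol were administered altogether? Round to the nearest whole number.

Concentration = 286 mg ÷ 291 mL = 0.9828179 mg/mL
Stage 1: 67 mL/hr × 4 hr = 268 mL → 268 mL × 0.9828179 mg/mL = 263.3952 mg
Stage 2: 63 mL/hr × 3.2 hr = 201.6 mL → 201.6 mL × 0.9828179 mg/mL = 198.1361 mg
Stage 3: 50 mL/hr × 4.4 hr = 220 mL → 220 mL × 0.9828179 mg/mL = 216.2199 mg
Total = 263.3952 + 198.1361 + 216.2199 = 677.7512 mg

678 mg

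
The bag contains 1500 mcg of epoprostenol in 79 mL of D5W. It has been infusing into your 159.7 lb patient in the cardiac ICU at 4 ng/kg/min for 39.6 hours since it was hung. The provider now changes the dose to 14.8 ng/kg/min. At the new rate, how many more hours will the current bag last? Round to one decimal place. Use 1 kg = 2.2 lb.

Initial rate:
Weight = 159.7 lb ÷ 2.2 lb/kg = 72.59091 kg
Dose = 4 ng/kg/min × 72.59091 kg = 290.3636 ng/min
290.3636 ng/min × 60 min/hr = 17421.82 ng/hr
Concentration = 1500 mcg ÷ 79 mL = 18.98734 mcg/mL = 18987.34 ng/mL
Rate = 17421.82 ng/hr ÷ 18987.34 ng/mL = 0.9175491 mL/hr
Volume infused so far = 0.9175491 mL/hr × 39.6 hr = 36.33494 mL
Volume remaining = 79 − 36.33494 = 42.66506 mL
New rate:
Dose = 14.8 ng/kg/min × 72.59091 kg = 1074.345 ng/min
1074.345 ng/min × 60 min/hr = 64460.73 ng/hr
Rate = 64460.73 ng/hr ÷ 18987.34 ng/mL = 3.394932 mL/hr
Time remaining = 42.66506 mL ÷ 3.394932 mL/hr = 12.56728 hr

12.6 hours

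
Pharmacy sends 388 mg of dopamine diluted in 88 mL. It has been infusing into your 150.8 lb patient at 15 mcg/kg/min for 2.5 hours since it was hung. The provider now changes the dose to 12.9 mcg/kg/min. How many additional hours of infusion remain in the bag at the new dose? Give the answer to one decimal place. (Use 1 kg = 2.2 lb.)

4.4 hours

Initial rate:
Weight = 150.8 lb ÷ 2.2 lb/kg = 68.54545 kg
Dose = 15 mcg/kg/min × 68.54545 kg = 1028.182 mcg/min
1028.182 mcg/min × 60 min/hr = 61690.91 mcg/hr
Concentration = 388 mg ÷ 88 mL = 4.409091 mg/mL = 4409.091 mcg/mL
Rate = 61690.91 mcg/hr ÷ 4409.091 mcg/mL = 13.99175 mL/hr
Volume infused so far = 13.99175 mL/hr × 2.5 hr = 34.97938 mL
Volume remaining = 88 − 34.97938 = 53.02062 mL
New rate:
Dose = 12.9 mcg/kg/min × 68.54545 kg = 884.2364 mcg/min
884.2364 mcg/min × 60 min/hr = 53054.18 mcg/hr
Rate = 53054.18 mcg/hr ÷ 4409.091 mcg/mL = 12.03291 mL/hr
Time remaining = 53.02062 mL ÷ 12.03291 mL/hr = 4.406302 hr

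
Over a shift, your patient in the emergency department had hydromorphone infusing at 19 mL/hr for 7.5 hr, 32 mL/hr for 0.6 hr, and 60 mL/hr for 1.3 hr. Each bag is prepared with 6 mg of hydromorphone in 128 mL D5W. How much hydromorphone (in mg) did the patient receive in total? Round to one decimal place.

Concentration = 6 mg ÷ 128 mL = 0.046875 mg/mL
Stage 1: 19 mL/hr × 7.5 hr = 142.5 mL → 142.5 mL × 0.046875 mg/mL = 6.679688 mg
Stage 2: 32 mL/hr × 0.6 hr = 19.2 mL → 19.2 mL × 0.046875 mg/mL = 0.9 mg
Stage 3: 60 mL/hr × 1.3 hr = 78 mL → 78 mL × 0.046875 mg/mL = 3.65625 mg
Total = 6.679688 + 0.9 + 3.65625 = 11.23594 mg

11.2 mg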